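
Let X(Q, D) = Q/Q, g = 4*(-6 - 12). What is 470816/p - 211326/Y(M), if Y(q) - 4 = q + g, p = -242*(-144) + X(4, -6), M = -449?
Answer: 7607911646/18016933 ≈ 422.26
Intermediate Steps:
g = -72 (g = 4*(-18) = -72)
X(Q, D) = 1
p = 34849 (p = -242*(-144) + 1 = 34848 + 1 = 34849)
Y(q) = -68 + q (Y(q) = 4 + (q - 72) = 4 + (-72 + q) = -68 + q)
470816/p - 211326/Y(M) = 470816/34849 - 211326/(-68 - 449) = 470816*(1/34849) - 211326/(-517) = 470816/34849 - 211326*(-1/517) = 470816/34849 + 211326/517 = 7607911646/18016933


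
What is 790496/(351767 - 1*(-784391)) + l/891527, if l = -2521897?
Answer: -154323208881/72351109519 ≈ -2.1330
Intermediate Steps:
790496/(351767 - 1*(-784391)) + l/891527 = 790496/(351767 - 1*(-784391)) - 2521897/891527 = 790496/(351767 + 784391) - 2521897*1/891527 = 790496/1136158 - 360271/127361 = 790496*(1/1136158) - 360271/127361 = 395248/568079 - 360271/127361 = -154323208881/72351109519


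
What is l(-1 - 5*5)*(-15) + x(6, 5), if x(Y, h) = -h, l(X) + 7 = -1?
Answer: 115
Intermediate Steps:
l(X) = -8 (l(X) = -7 - 1 = -8)
l(-1 - 5*5)*(-15) + x(6, 5) = -8*(-15) - 1*5 = 120 - 5 = 115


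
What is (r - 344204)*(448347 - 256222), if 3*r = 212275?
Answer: -157607246125/3 ≈ -5.2536e+10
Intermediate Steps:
r = 212275/3 (r = (⅓)*212275 = 212275/3 ≈ 70758.)
(r - 344204)*(448347 - 256222) = (212275/3 - 344204)*(448347 - 256222) = -820337/3*192125 = -157607246125/3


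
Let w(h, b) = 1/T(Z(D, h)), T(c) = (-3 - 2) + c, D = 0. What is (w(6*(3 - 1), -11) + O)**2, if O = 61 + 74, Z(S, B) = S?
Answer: 454276/25 ≈ 18171.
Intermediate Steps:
T(c) = -5 + c
O = 135
w(h, b) = -1/5 (w(h, b) = 1/(-5 + 0) = 1/(-5) = -1/5)
(w(6*(3 - 1), -11) + O)**2 = (-1/5 + 135)**2 = (674/5)**2 = 454276/25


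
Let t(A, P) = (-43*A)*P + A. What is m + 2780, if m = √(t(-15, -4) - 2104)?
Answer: 2780 + I*√4699 ≈ 2780.0 + 68.549*I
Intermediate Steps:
t(A, P) = A - 43*A*P (t(A, P) = -43*A*P + A = A - 43*A*P)
m = I*√4699 (m = √(-15*(1 - 43*(-4)) - 2104) = √(-15*(1 + 172) - 2104) = √(-15*173 - 2104) = √(-2595 - 2104) = √(-4699) = I*√4699 ≈ 68.549*I)
m + 2780 = I*√4699 + 2780 = 2780 + I*√4699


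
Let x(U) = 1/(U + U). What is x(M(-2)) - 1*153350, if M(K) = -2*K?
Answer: -1226799/8 ≈ -1.5335e+5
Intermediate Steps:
x(U) = 1/(2*U)
x(M(-2)) - 1*153350 = 1/(2*((-2*(-2)))) - 1*153350 = (½)/4 - 153350 = (½)*(¼) - 153350 = ⅛ - 153350 = -1226799/8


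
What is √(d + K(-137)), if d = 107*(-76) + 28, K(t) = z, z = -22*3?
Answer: I*√8170 ≈ 90.388*I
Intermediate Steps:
z = -66
K(t) = -66
d = -8104 (d = -8132 + 28 = -8104)
√(d + K(-137)) = √(-8104 - 66) = √(-8170) = I*√8170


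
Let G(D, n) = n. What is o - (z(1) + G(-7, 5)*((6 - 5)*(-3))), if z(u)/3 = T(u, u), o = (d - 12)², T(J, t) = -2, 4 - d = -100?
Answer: 8485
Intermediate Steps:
d = 104 (d = 4 - 1*(-100) = 4 + 100 = 104)
o = 8464 (o = (104 - 12)² = 92² = 8464)
z(u) = -6 (z(u) = 3*(-2) = -6)
o - (z(1) + G(-7, 5)*((6 - 5)*(-3))) = 8464 - (-6 + 5*((6 - 5)*(-3))) = 8464 - (-6 + 5*(1*(-3))) = 8464 - (-6 + 5*(-3)) = 8464 - (-6 - 15) = 8464 - 1*(-21) = 8464 + 21 = 8485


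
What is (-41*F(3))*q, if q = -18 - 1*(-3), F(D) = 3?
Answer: 1845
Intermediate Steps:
q = -15 (q = -18 + 3 = -15)
(-41*F(3))*q = -41*3*(-15) = -123*(-15) = 1845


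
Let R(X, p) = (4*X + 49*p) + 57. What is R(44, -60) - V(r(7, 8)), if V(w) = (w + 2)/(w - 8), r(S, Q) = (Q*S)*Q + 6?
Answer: -603889/223 ≈ -2708.0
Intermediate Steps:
R(X, p) = 57 + 4*X + 49*p
r(S, Q) = 6 + S*Q**2 (r(S, Q) = S*Q**2 + 6 = 6 + S*Q**2)
V(w) = (2 + w)/(-8 + w)
R(44, -60) - V(r(7, 8)) = (57 + 4*44 + 49*(-60)) - (2 + (6 + 7*8**2))/(-8 + (6 + 7*8**2)) = (57 + 176 - 2940) - (2 + (6 + 7*64))/(-8 + (6 + 7*64)) = -2707 - (2 + (6 + 448))/(-8 + (6 + 448)) = -2707 - (2 + 454)/(-8 + 454) = -2707 - 456/446 = -2707 - 1*228/223 = -2707 - 228/223 = -603889/223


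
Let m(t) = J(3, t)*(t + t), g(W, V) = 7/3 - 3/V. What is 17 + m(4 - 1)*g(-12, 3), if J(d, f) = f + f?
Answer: 65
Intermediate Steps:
J(d, f) = 2*f
g(W, V) = 7/3 - 3/V (g(W, V) = 7*(1/3) - 3/V = 7/3 - 3/V)
m(t) = 4*t**2 (m(t) = (2*t)*(t + t) = (2*t)*(2*t) = 4*t**2)
17 + m(4 - 1)*g(-12, 3) = 17 + (4*(4 - 1)**2)*(7/3 - 3/3) = 17 + (4*3**2)*(7/3 - 3*1/3) = 17 + (4*9)*(7/3 - 1) = 17 + 36*(4/3) = 17 + 48 = 65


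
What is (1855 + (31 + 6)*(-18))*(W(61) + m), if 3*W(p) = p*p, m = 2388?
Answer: 12942265/3 ≈ 4.3141e+6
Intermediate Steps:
W(p) = p**2/3 (W(p) = (p*p)/3 = p**2/3)
(1855 + (31 + 6)*(-18))*(W(61) + m) = (1855 + (31 + 6)*(-18))*((1/3)*61**2 + 2388) = (1855 + 37*(-18))*((1/3)*3721 + 2388) = (1855 - 666)*(3721/3 + 2388) = 1189*(10885/3) = 12942265/3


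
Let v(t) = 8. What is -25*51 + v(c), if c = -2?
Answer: -1267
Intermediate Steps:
-25*51 + v(c) = -25*51 + 8 = -1275 + 8 = -1267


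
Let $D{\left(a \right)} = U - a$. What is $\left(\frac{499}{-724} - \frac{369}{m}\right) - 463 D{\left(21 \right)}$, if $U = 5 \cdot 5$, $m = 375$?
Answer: $- \frac{167757427}{90500} \approx -1853.7$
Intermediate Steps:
$U = 25$
$D{\left(a \right)} = 25 - a$
$\left(\frac{499}{-724} - \frac{369}{m}\right) - 463 D{\left(21 \right)} = \left(\frac{499}{-724} - \frac{369}{375}\right) - 463 \left(25 - 21\right) = \left(499 \left(- \frac{1}{724}\right) - \frac{123}{125}\right) - 463 \left(25 - 21\right) = \left(- \frac{499}{724} - \frac{123}{125}\right) - 1852 = - \frac{151427}{90500} - 1852 = - \frac{167757427}{90500}$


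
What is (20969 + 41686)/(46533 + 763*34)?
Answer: 12531/14495 ≈ 0.86450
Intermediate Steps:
(20969 + 41686)/(46533 + 763*34) = 62655/(46533 + 25942) = 62655/72475 = 62655*(1/72475) = 12531/14495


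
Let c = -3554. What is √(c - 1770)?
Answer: 22*I*√11 ≈ 72.966*I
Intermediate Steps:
√(c - 1770) = √(-3554 - 1770) = √(-5324) = 22*I*√11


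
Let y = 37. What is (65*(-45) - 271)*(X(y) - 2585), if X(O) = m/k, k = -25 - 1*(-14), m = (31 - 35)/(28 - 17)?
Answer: 999648076/121 ≈ 8.2616e+6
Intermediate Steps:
m = -4/11 ≈ -0.36364
k = -11 (k = -25 + 14 = -11)
X(O) = 4/121 (X(O) = -4/11/(-11) = -4/11*(-1/11) = 4/121)
(65*(-45) - 271)*(X(y) - 2585) = (65*(-45) - 271)*(4/121 - 2585) = (-2925 - 271)*(-312781/121) = -3196*(-312781/121) = 999648076/121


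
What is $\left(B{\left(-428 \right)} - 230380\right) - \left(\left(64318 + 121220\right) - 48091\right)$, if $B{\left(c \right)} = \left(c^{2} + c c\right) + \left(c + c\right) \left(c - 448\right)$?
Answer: $748397$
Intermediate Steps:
$B{\left(c \right)} = 2 c^{2} + 2 c \left(-448 + c\right)$ ($B{\left(c \right)} = \left(c^{2} + c^{2}\right) + 2 c \left(-448 + c\right) = 2 c^{2} + 2 c \left(-448 + c\right)$)
$\left(B{\left(-428 \right)} - 230380\right) - \left(\left(64318 + 121220\right) - 48091\right) = \left(4 \left(-428\right) \left(-224 - 428\right) - 230380\right) - \left(\left(64318 + 121220\right) - 48091\right) = \left(4 \left(-428\right) \left(-652\right) - 230380\right) - \left(185538 - 48091\right) = \left(1116224 - 230380\right) - 137447 = 885844 - 137447 = 748397$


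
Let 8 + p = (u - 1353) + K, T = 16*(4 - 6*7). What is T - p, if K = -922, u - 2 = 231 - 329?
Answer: 1771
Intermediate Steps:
u = -96 (u = 2 + (231 - 329) = 2 - 98 = -96)
T = -608 (T = 16*(4 - 42) = 16*(-38) = -608)
p = -2379 (p = -8 + ((-96 - 1353) - 922) = -8 + (-1449 - 922) = -8 - 2371 = -2379)
T - p = -608 - 1*(-2379) = -608 + 2379 = 1771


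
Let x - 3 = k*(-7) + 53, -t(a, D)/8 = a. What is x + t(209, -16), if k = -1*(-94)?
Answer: -2274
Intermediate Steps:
t(a, D) = -8*a
k = 94
x = -602 (x = 3 + (94*(-7) + 53) = 3 + (-658 + 53) = 3 - 605 = -602)
x + t(209, -16) = -602 - 8*209 = -602 - 1672 = -2274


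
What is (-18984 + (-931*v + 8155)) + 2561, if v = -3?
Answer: -5475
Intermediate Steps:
(-18984 + (-931*v + 8155)) + 2561 = (-18984 + (-931*(-3) + 8155)) + 2561 = (-18984 + (2793 + 8155)) + 2561 = (-18984 + 10948) + 2561 = -8036 + 2561 = -5475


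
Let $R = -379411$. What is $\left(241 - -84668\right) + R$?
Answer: $-294502$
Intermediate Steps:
$\left(241 - -84668\right) + R = \left(241 - -84668\right) - 379411 = \left(241 + 84668\right) - 379411 = 84909 - 379411 = -294502$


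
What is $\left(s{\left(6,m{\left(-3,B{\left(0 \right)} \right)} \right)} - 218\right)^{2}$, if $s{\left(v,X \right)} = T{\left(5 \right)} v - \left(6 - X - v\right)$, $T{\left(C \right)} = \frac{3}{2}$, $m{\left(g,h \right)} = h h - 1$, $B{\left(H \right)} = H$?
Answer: $44100$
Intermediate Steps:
$m{\left(g,h \right)} = -1 + h^{2}$ ($m{\left(g,h \right)} = h^{2} - 1 = -1 + h^{2}$)
$T{\left(C \right)} = \frac{3}{2}$ ($T{\left(C \right)} = 3 \cdot \frac{1}{2} = \frac{3}{2}$)
$s{\left(v,X \right)} = -6 + X + \frac{5 v}{2}$ ($s{\left(v,X \right)} = \frac{3 v}{2} - \left(6 - X - v\right) = \frac{3 v}{2} + \left(v + \left(-6 + X\right)\right) = \frac{3 v}{2} + \left(-6 + X + v\right) = -6 + X + \frac{5 v}{2}$)
$\left(s{\left(6,m{\left(-3,B{\left(0 \right)} \right)} \right)} - 218\right)^{2} = \left(\left(-6 - \left(1 - 0^{2}\right) + \frac{5}{2} \cdot 6\right) - 218\right)^{2} = \left(\left(-6 + \left(-1 + 0\right) + 15\right) - 218\right)^{2} = \left(\left(-6 - 1 + 15\right) - 218\right)^{2} = \left(8 - 218\right)^{2} = \left(-210\right)^{2} = 44100$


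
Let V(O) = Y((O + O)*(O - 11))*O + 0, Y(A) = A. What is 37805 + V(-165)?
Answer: -9545395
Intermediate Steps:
V(O) = 2*O²*(-11 + O) (V(O) = ((O + O)*(O - 11))*O + 0 = ((2*O)*(-11 + O))*O + 0 = (2*O*(-11 + O))*O + 0 = 2*O²*(-11 + O) + 0 = 2*O²*(-11 + O))
37805 + V(-165) = 37805 + 2*(-165)²*(-11 - 165) = 37805 + 2*27225*(-176) = 37805 - 9583200 = -9545395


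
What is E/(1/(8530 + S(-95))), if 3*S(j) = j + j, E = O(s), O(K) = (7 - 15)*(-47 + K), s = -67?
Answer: 7721600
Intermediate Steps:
O(K) = 376 - 8*K (O(K) = -8*(-47 + K) = 376 - 8*K)
E = 912 (E = 376 - 8*(-67) = 376 + 536 = 912)
S(j) = 2*j/3 (S(j) = (j + j)/3 = (2*j)/3 = 2*j/3)
E/(1/(8530 + S(-95))) = 912/(1/(8530 + (⅔)*(-95))) = 912/(1/(8530 - 190/3)) = 912/(1/(25400/3)) = 912/(3/25400) = 912*(25400/3) = 7721600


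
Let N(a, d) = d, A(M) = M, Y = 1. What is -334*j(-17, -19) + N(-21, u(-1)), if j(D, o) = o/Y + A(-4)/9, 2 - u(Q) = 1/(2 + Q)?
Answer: 58459/9 ≈ 6495.4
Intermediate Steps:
u(Q) = 2 - 1/(2 + Q)
j(D, o) = -4/9 + o (j(D, o) = o/1 - 4/9 = o*1 - 4*⅑ = o - 4/9 = -4/9 + o)
-334*j(-17, -19) + N(-21, u(-1)) = -334*(-4/9 - 19) + (3 + 2*(-1))/(2 - 1) = -334*(-175/9) + (3 - 2)/1 = 58450/9 + 1*1 = 58450/9 + 1 = 58459/9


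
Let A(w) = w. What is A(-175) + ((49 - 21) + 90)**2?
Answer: 13749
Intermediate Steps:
A(-175) + ((49 - 21) + 90)**2 = -175 + ((49 - 21) + 90)**2 = -175 + (28 + 90)**2 = -175 + 118**2 = -175 + 13924 = 13749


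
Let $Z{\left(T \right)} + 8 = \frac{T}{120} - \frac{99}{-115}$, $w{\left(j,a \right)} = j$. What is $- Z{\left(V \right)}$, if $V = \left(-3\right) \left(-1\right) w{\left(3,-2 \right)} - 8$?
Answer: $\frac{19681}{2760} \approx 7.1308$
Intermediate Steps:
$V = 1$ ($V = \left(-3\right) \left(-1\right) 3 - 8 = 3 \cdot 3 - 8 = 9 - 8 = 1$)
$Z{\left(T \right)} = - \frac{821}{115} + \frac{T}{120}$ ($Z{\left(T \right)} = -8 + \left(\frac{T}{120} - \frac{99}{-115}\right) = -8 + \left(T \frac{1}{120} - - \frac{99}{115}\right) = -8 + \left(\frac{T}{120} + \frac{99}{115}\right) = -8 + \left(\frac{99}{115} + \frac{T}{120}\right) = - \frac{821}{115} + \frac{T}{120}$)
$- Z{\left(V \right)} = - (- \frac{821}{115} + \frac{1}{120} \cdot 1) = - (- \frac{821}{115} + \frac{1}{120}) = \left(-1\right) \left(- \frac{19681}{2760}\right) = \frac{19681}{2760}$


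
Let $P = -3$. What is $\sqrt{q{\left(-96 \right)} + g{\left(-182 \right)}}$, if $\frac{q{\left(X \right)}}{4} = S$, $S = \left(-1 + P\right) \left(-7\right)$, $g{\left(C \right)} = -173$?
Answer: $i \sqrt{61} \approx 7.8102 i$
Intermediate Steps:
$S = 28$ ($S = \left(-1 - 3\right) \left(-7\right) = \left(-4\right) \left(-7\right) = 28$)
$q{\left(X \right)} = 112$ ($q{\left(X \right)} = 4 \cdot 28 = 112$)
$\sqrt{q{\left(-96 \right)} + g{\left(-182 \right)}} = \sqrt{112 - 173} = \sqrt{-61} = i \sqrt{61}$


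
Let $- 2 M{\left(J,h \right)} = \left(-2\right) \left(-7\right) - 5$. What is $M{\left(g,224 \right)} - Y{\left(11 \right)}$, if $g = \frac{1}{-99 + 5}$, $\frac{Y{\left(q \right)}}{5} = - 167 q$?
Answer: $\frac{18361}{2} \approx 9180.5$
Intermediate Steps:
$Y{\left(q \right)} = - 835 q$ ($Y{\left(q \right)} = 5 \left(- 167 q\right) = - 835 q$)
$g = - \frac{1}{94}$ ($g = \frac{1}{-94} = - \frac{1}{94} \approx -0.010638$)
$M{\left(J,h \right)} = - \frac{9}{2}$ ($M{\left(J,h \right)} = - \frac{\left(-2\right) \left(-7\right) - 5}{2} = - \frac{14 - 5}{2} = \left(- \frac{1}{2}\right) 9 = - \frac{9}{2}$)
$M{\left(g,224 \right)} - Y{\left(11 \right)} = - \frac{9}{2} - \left(-835\right) 11 = - \frac{9}{2} - -9185 = - \frac{9}{2} + 9185 = \frac{18361}{2}$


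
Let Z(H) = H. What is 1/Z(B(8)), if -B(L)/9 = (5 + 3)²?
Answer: -1/576 ≈ -0.0017361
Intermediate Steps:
B(L) = -576 (B(L) = -9*(5 + 3)² = -9*8² = -9*64 = -576)
1/Z(B(8)) = 1/(-576) = -1/576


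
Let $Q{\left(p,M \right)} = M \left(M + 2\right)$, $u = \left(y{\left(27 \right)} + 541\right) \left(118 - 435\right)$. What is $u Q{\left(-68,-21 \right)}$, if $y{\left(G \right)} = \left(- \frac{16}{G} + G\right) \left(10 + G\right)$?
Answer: $- \frac{1728095068}{9} \approx -1.9201 \cdot 10^{8}$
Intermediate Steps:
$y{\left(G \right)} = \left(10 + G\right) \left(G - \frac{16}{G}\right)$ ($y{\left(G \right)} = \left(G - \frac{16}{G}\right) \left(10 + G\right) = \left(10 + G\right) \left(G - \frac{16}{G}\right)$)
$u = - \frac{12993196}{27}$ ($u = \left(\left(-16 + 27^{2} - \frac{160}{27} + 10 \cdot 27\right) + 541\right) \left(118 - 435\right) = \left(\left(-16 + 729 - \frac{160}{27} + 270\right) + 541\right) \left(-317\right) = \left(\frac{26381}{27} + 541\right) \left(-317\right) = \frac{40988}{27} \left(-317\right) = - \frac{12993196}{27} \approx -4.8123 \cdot 10^{5}$)
$Q{\left(p,M \right)} = M \left(2 + M\right)$
$u Q{\left(-68,-21 \right)} = - \frac{12993196 \left(- 21 \left(2 - 21\right)\right)}{27} = - \frac{12993196 \left(\left(-21\right) \left(-19\right)\right)}{27} = \left(- \frac{12993196}{27}\right) 399 = - \frac{1728095068}{9}$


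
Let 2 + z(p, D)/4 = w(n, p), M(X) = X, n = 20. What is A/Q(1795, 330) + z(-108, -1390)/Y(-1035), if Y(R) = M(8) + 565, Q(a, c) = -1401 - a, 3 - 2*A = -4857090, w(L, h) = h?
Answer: -2785926769/3662616 ≈ -760.64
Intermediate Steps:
z(p, D) = -8 + 4*p
A = 4857093/2 (A = 3/2 - ½*(-4857090) = 3/2 + 2428545 = 4857093/2 ≈ 2.4285e+6)
Y(R) = 573 (Y(R) = 8 + 565 = 573)
A/Q(1795, 330) + z(-108, -1390)/Y(-1035) = 4857093/(2*(-1401 - 1*1795)) + (-8 + 4*(-108))/573 = 4857093/(2*(-1401 - 1795)) + (-8 - 432)*(1/573) = (4857093/2)/(-3196) - 440*1/573 = (4857093/2)*(-1/3196) - 440/573 = -4857093/6392 - 440/573 = -2785926769/3662616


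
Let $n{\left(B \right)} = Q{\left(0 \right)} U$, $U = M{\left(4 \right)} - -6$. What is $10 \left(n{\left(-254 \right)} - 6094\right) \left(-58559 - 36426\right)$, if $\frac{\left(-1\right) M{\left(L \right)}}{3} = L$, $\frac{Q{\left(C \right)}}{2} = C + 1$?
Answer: $5799784100$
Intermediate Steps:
$Q{\left(C \right)} = 2 + 2 C$ ($Q{\left(C \right)} = 2 \left(C + 1\right) = 2 \left(1 + C\right) = 2 + 2 C$)
$M{\left(L \right)} = - 3 L$
$U = -6$ ($U = \left(-3\right) 4 - -6 = -12 + 6 = -6$)
$n{\left(B \right)} = -12$ ($n{\left(B \right)} = \left(2 + 2 \cdot 0\right) \left(-6\right) = \left(2 + 0\right) \left(-6\right) = 2 \left(-6\right) = -12$)
$10 \left(n{\left(-254 \right)} - 6094\right) \left(-58559 - 36426\right) = 10 \left(-12 - 6094\right) \left(-58559 - 36426\right) = 10 \left(\left(-6106\right) \left(-94985\right)\right) = 10 \cdot 579978410 = 5799784100$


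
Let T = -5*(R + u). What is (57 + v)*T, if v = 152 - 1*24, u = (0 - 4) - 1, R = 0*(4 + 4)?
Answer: 4625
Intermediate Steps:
R = 0 (R = 0*8 = 0)
u = -5 (u = -4 - 1 = -5)
v = 128 (v = 152 - 24 = 128)
T = 25 (T = -5*(0 - 5) = -5*(-5) = 25)
(57 + v)*T = (57 + 128)*25 = 185*25 = 4625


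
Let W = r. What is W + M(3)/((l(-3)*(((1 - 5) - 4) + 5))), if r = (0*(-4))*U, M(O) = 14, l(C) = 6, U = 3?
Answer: -7/9 ≈ -0.77778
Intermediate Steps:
r = 0 (r = (0*(-4))*3 = 0*3 = 0)
W = 0
W + M(3)/((l(-3)*(((1 - 5) - 4) + 5))) = 0 + 14/((6*(((1 - 5) - 4) + 5))) = 0 + 14/((6*((-4 - 4) + 5))) = 0 + 14/((6*(-8 + 5))) = 0 + 14/((6*(-3))) = 0 + 14/(-18) = 0 + 14*(-1/18) = 0 - 7/9 = -7/9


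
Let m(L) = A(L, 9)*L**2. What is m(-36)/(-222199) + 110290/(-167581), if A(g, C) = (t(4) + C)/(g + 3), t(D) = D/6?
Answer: -268869786554/409599636809 ≈ -0.65642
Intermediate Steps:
t(D) = D/6 (t(D) = D*(1/6) = D/6)
A(g, C) = (2/3 + C)/(3 + g) (A(g, C) = ((1/6)*4 + C)/(g + 3) = (2/3 + C)/(3 + g))
m(L) = 29*L**2/(3*(3 + L)) (m(L) = ((2/3 + 9)/(3 + L))*L**2 = ((29/3)/(3 + L))*L**2 = (29/(3*(3 + L)))*L**2 = 29*L**2/(3*(3 + L)))
m(-36)/(-222199) + 110290/(-167581) = ((29/3)*(-36)**2/(3 - 36))/(-222199) + 110290/(-167581) = ((29/3)*1296/(-33))*(-1/222199) + 110290*(-1/167581) = ((29/3)*1296*(-1/33))*(-1/222199) - 110290/167581 = -4176/11*(-1/222199) - 110290/167581 = 4176/2444189 - 110290/167581 = -268869786554/409599636809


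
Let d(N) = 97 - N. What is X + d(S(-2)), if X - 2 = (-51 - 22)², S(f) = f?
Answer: 5430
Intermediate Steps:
X = 5331 (X = 2 + (-51 - 22)² = 2 + (-73)² = 2 + 5329 = 5331)
X + d(S(-2)) = 5331 + (97 - 1*(-2)) = 5331 + (97 + 2) = 5331 + 99 = 5430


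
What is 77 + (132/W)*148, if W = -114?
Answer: -1793/19 ≈ -94.368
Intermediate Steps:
77 + (132/W)*148 = 77 + (132/(-114))*148 = 77 + (132*(-1/114))*148 = 77 - 22/19*148 = 77 - 3256/19 = -1793/19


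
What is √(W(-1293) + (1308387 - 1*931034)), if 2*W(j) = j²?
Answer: √4853110/2 ≈ 1101.5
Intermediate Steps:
W(j) = j²/2
√(W(-1293) + (1308387 - 1*931034)) = √((½)*(-1293)² + (1308387 - 1*931034)) = √((½)*1671849 + (1308387 - 931034)) = √(1671849/2 + 377353) = √(2426555/2) = √4853110/2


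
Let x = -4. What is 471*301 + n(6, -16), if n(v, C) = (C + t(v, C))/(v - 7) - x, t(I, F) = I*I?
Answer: 141755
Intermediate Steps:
t(I, F) = I²
n(v, C) = 4 + (C + v²)/(-7 + v) (n(v, C) = (C + v²)/(v - 7) - 1*(-4) = (C + v²)/(-7 + v) + 4 = 4 + (C + v²)/(-7 + v))
471*301 + n(6, -16) = 471*301 + (-28 - 16 + 6² + 4*6)/(-7 + 6) = 141771 + (-28 - 16 + 36 + 24)/(-1) = 141771 - 1*16 = 141771 - 16 = 141755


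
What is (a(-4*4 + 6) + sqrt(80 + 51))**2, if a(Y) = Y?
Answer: (10 - sqrt(131))**2 ≈ 2.0895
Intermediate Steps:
(a(-4*4 + 6) + sqrt(80 + 51))**2 = ((-4*4 + 6) + sqrt(80 + 51))**2 = ((-16 + 6) + sqrt(131))**2 = (-10 + sqrt(131))**2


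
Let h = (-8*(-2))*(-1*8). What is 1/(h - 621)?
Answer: -1/749 ≈ -0.0013351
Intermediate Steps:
h = -128 (h = 16*(-8) = -128)
1/(h - 621) = 1/(-128 - 621) = 1/(-749) = -1/749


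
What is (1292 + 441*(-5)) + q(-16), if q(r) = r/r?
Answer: -912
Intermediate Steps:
q(r) = 1
(1292 + 441*(-5)) + q(-16) = (1292 + 441*(-5)) + 1 = (1292 - 2205) + 1 = -913 + 1 = -912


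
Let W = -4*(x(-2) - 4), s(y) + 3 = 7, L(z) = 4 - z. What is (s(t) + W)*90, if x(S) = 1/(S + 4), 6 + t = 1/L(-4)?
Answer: 1620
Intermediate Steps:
t = -47/8 (t = -6 + 1/(4 - 1*(-4)) = -6 + 1/(4 + 4) = -6 + 1/8 = -47/8 ≈ -5.8750)
s(y) = 4 (s(y) = -3 + 7 = 4)
x(S) = 1/(4 + S)
W = 14 (W = -4*(1/(4 - 2) - 4) = -4*(1/2 - 4) = -4*(-7/2) = 14)
(s(t) + W)*90 = (4 + 14)*90 = 18*90 = 1620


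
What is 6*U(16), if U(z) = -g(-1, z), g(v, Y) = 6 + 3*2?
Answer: -72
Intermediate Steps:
g(v, Y) = 12 (g(v, Y) = 6 + 6 = 12)
U(z) = -12 (U(z) = -1*12 = -12)
6*U(16) = 6*(-12) = -72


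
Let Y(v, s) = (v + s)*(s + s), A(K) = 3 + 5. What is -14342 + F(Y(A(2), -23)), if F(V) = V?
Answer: -13652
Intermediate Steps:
A(K) = 8
Y(v, s) = 2*s*(s + v) (Y(v, s) = (s + v)*(2*s) = 2*s*(s + v))
-14342 + F(Y(A(2), -23)) = -14342 + 2*(-23)*(-23 + 8) = -14342 + 2*(-23)*(-15) = -14342 + 690 = -13652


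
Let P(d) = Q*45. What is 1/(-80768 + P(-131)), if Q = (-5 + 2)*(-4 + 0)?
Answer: -1/80228 ≈ -1.2464e-5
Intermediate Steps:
Q = 12 (Q = -3*(-4) = 12)
P(d) = 540 (P(d) = 12*45 = 540)
1/(-80768 + P(-131)) = 1/(-80768 + 540) = 1/(-80228) = -1/80228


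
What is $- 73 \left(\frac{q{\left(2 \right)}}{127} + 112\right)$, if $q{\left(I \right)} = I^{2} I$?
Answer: $- \frac{1038936}{127} \approx -8180.6$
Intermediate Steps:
$q{\left(I \right)} = I^{3}$
$- 73 \left(\frac{q{\left(2 \right)}}{127} + 112\right) = - 73 \left(\frac{2^{3}}{127} + 112\right) = - 73 \left(8 \cdot \frac{1}{127} + 112\right) = - 73 \left(\frac{8}{127} + 112\right) = \left(-73\right) \frac{14232}{127} = - \frac{1038936}{127}$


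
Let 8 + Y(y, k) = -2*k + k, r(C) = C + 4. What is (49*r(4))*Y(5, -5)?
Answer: -1176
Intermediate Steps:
r(C) = 4 + C
Y(y, k) = -8 - k (Y(y, k) = -8 + (-2*k + k) = -8 - k)
(49*r(4))*Y(5, -5) = (49*(4 + 4))*(-8 - 1*(-5)) = (49*8)*(-8 + 5) = 392*(-3) = -1176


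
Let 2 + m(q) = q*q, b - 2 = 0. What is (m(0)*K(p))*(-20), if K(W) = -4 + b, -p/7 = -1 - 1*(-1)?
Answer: -80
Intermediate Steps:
b = 2 (b = 2 + 0 = 2)
m(q) = -2 + q² (m(q) = -2 + q*q = -2 + q²)
p = 0 (p = -7*(-1 - 1*(-1)) = -7*(-1 + 1) = -7*0 = 0)
K(W) = -2 (K(W) = -4 + 2 = -2)
(m(0)*K(p))*(-20) = ((-2 + 0²)*(-2))*(-20) = ((-2 + 0)*(-2))*(-20) = -2*(-2)*(-20) = 4*(-20) = -80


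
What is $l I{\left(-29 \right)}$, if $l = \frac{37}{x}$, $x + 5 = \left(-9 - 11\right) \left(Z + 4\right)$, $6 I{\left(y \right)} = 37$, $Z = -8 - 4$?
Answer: $\frac{1369}{930} \approx 1.472$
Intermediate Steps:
$Z = -12$
$I{\left(y \right)} = \frac{37}{6}$ ($I{\left(y \right)} = \frac{1}{6} \cdot 37 = \frac{37}{6}$)
$x = 155$ ($x = -5 + \left(-9 - 11\right) \left(-12 + 4\right) = -5 - -160 = -5 + 160 = 155$)
$l = \frac{37}{155} \approx 0.23871$
$l I{\left(-29 \right)} = \frac{37}{155} \cdot \frac{37}{6} = \frac{1369}{930}$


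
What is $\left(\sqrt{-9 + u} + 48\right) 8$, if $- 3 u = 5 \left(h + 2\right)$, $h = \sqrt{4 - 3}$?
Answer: $384 + 8 i \sqrt{14} \approx 384.0 + 29.933 i$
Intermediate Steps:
$h = 1$ ($h = \sqrt{1} = 1$)
$u = -5$ ($u = - \frac{5 \left(1 + 2\right)}{3} = - \frac{5 \cdot 3}{3} = \left(- \frac{1}{3}\right) 15 = -5$)
$\left(\sqrt{-9 + u} + 48\right) 8 = \left(\sqrt{-9 - 5} + 48\right) 8 = \left(\sqrt{-14} + 48\right) 8 = \left(i \sqrt{14} + 48\right) 8 = \left(48 + i \sqrt{14}\right) 8 = 384 + 8 i \sqrt{14}$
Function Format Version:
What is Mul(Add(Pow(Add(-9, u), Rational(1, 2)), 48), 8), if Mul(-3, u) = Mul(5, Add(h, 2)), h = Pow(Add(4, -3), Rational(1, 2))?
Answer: Add(384, Mul(8, I, Pow(14, Rational(1, 2)))) ≈ Add(384.00, Mul(29.933, I))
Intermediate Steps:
h = 1 (h = Pow(1, Rational(1, 2)) = 1)
u = -5 (u = Mul(Rational(-1, 3), Mul(5, Add(1, 2))) = Mul(Rational(-1, 3), Mul(5, 3)) = Mul(Rational(-1, 3), 15) = -5)
Mul(Add(Pow(Add(-9, u), Rational(1, 2)), 48), 8) = Mul(Add(Pow(Add(-9, -5), Rational(1, 2)), 48), 8) = Mul(Add(Pow(-14, Rational(1, 2)), 48), 8) = Mul(Add(Mul(I, Pow(14, Rational(1, 2))), 48), 8) = Mul(Add(48, Mul(I, Pow(14, Rational(1, 2)))), 8) = Add(384, Mul(8, I, Pow(14, Rational(1, 2))))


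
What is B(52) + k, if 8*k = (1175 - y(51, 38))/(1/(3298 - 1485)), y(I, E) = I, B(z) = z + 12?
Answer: 509581/2 ≈ 2.5479e+5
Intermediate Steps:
B(z) = 12 + z
k = 509453/2 (k = ((1175 - 1*51)/(1/(3298 - 1485)))/8 = ((1175 - 51)/(1/1813))/8 = (1124/(1/1813))/8 = (1124*1813)/8 = (⅛)*2037812 = 509453/2 ≈ 2.5473e+5)
B(52) + k = (12 + 52) + 509453/2 = 64 + 509453/2 = 509581/2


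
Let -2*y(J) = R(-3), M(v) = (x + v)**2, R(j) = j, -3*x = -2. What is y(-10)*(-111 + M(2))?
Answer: -935/6 ≈ -155.83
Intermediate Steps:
x = 2/3 (x = -1/3*(-2) = 2/3 ≈ 0.66667)
M(v) = (2/3 + v)**2
y(J) = 3/2 (y(J) = -1/2*(-3) = 3/2)
y(-10)*(-111 + M(2)) = 3*(-111 + (2 + 3*2)**2/9)/2 = 3*(-111 + (2 + 6)**2/9)/2 = 3*(-111 + (1/9)*8**2)/2 = 3*(-111 + (1/9)*64)/2 = 3*(-111 + 64/9)/2 = (3/2)*(-935/9) = -935/6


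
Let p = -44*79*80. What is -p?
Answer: 278080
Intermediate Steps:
p = -278080 (p = -3476*80 = -278080)
-p = -1*(-278080) = 278080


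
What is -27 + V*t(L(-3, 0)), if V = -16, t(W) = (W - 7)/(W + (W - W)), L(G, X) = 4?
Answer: -15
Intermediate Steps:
t(W) = (-7 + W)/W (t(W) = (-7 + W)/(W + 0) = (-7 + W)/W)
-27 + V*t(L(-3, 0)) = -27 - 16*(-7 + 4)/4 = -27 - 4*(-3) = -27 - 16*(-¾) = -27 + 12 = -15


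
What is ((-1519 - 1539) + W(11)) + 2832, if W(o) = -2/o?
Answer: -2488/11 ≈ -226.18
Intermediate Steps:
((-1519 - 1539) + W(11)) + 2832 = ((-1519 - 1539) - 2/11) + 2832 = (-3058 - 2*1/11) + 2832 = (-3058 - 2/11) + 2832 = -33640/11 + 2832 = -2488/11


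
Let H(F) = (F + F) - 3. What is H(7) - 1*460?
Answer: -449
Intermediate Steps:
H(F) = -3 + 2*F (H(F) = 2*F - 3 = -3 + 2*F)
H(7) - 1*460 = (-3 + 2*7) - 1*460 = (-3 + 14) - 460 = 11 - 460 = -449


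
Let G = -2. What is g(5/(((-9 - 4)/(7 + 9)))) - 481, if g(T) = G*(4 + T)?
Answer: -6197/13 ≈ -476.69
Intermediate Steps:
g(T) = -8 - 2*T (g(T) = -2*(4 + T) = -8 - 2*T)
g(5/(((-9 - 4)/(7 + 9)))) - 481 = (-8 - 10/((-9 - 4)/(7 + 9))) - 481 = (-8 - 10/((-13/16))) - 481 = (-8 - 10/((-13*1/16))) - 481 = (-8 - 10/(-13/16)) - 481 = (-8 - 10*(-16)/13) - 481 = (-8 - 2*(-80/13)) - 481 = (-8 + 160/13) - 481 = 56/13 - 481 = -6197/13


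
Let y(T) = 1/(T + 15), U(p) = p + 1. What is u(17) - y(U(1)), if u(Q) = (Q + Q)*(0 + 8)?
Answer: 4623/17 ≈ 271.94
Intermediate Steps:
U(p) = 1 + p
y(T) = 1/(15 + T)
u(Q) = 16*Q (u(Q) = (2*Q)*8 = 16*Q)
u(17) - y(U(1)) = 16*17 - 1/(15 + (1 + 1)) = 272 - 1/(15 + 2) = 272 - 1/17 = 4623/17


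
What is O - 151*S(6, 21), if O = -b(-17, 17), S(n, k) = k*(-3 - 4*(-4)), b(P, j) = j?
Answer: -41240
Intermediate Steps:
S(n, k) = 13*k (S(n, k) = k*(-3 + 16) = k*13 = 13*k)
O = -17 (O = -1*17 = -17)
O - 151*S(6, 21) = -17 - 1963*21 = -17 - 151*273 = -17 - 41223 = -41240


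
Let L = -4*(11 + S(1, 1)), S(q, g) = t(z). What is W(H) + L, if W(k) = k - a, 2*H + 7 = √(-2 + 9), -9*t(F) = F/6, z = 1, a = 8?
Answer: -2993/54 + √7/2 ≈ -54.103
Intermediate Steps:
t(F) = -F/54 (t(F) = -F/(9*6) = -F/54)
S(q, g) = -1/54 (S(q, g) = -1/54*1 = -1/54)
H = -7/2 + √7/2 (H = -7/2 + √(-2 + 9)/2 = -7/2 + √7/2 ≈ -2.1771)
L = -1186/27 (L = -4*(11 - 1/54) = -4*593/54 = -1186/27 ≈ -43.926)
W(k) = -8 + k (W(k) = k - 1*8 = k - 8 = -8 + k)
W(H) + L = (-8 + (-7/2 + √7/2)) - 1186/27 = (-23/2 + √7/2) - 1186/27 = -2993/54 + √7/2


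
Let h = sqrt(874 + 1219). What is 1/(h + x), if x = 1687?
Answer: 241/406268 - sqrt(2093)/2843876 ≈ 0.00057712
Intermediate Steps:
h = sqrt(2093) ≈ 45.749
1/(h + x) = 1/(sqrt(2093) + 1687) = 1/(1687 + sqrt(2093))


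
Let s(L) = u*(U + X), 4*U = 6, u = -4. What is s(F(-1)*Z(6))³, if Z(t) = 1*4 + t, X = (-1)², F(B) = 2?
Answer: -1000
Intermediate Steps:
X = 1
U = 3/2 (U = (¼)*6 = 3/2 ≈ 1.5000)
Z(t) = 4 + t
s(L) = -10 (s(L) = -4*(3/2 + 1) = -4*5/2 = -10)
s(F(-1)*Z(6))³ = (-10)³ = -1000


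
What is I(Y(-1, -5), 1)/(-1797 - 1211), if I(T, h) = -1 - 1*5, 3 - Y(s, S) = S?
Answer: 3/1504 ≈ 0.0019947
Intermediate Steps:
Y(s, S) = 3 - S
I(T, h) = -6 (I(T, h) = -1 - 5 = -6)
I(Y(-1, -5), 1)/(-1797 - 1211) = -6/(-1797 - 1211) = -6/(-3008) = -1/3008*(-6) = 3/1504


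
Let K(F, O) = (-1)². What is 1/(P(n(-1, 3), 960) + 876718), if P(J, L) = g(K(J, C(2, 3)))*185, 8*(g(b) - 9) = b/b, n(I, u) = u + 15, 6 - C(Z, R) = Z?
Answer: 8/7027249 ≈ 1.1384e-6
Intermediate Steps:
C(Z, R) = 6 - Z
n(I, u) = 15 + u
K(F, O) = 1
g(b) = 73/8 (g(b) = 9 + (b/b)/8 = 9 + (⅛)*1 = 9 + ⅛ = 73/8)
P(J, L) = 13505/8 (P(J, L) = (73/8)*185 = 13505/8)
1/(P(n(-1, 3), 960) + 876718) = 1/(13505/8 + 876718) = 1/(7027249/8) = 8/7027249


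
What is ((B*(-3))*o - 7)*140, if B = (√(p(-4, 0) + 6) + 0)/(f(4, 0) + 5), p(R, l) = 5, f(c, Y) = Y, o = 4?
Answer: -980 - 336*√11 ≈ -2094.4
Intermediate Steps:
B = √11/5 (B = (√(5 + 6) + 0)/(0 + 5) = (√11 + 0)/5 = √11*(⅕) = √11/5 ≈ 0.66333)
((B*(-3))*o - 7)*140 = (((√11/5)*(-3))*4 - 7)*140 = (-3*√11/5*4 - 7)*140 = (-12*√11/5 - 7)*140 = (-7 - 12*√11/5)*140 = -980 - 336*√11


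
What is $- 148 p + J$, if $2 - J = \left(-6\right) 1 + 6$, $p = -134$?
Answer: $19834$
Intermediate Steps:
$J = 2$ ($J = 2 - \left(\left(-6\right) 1 + 6\right) = 2 - \left(-6 + 6\right) = 2 - 0 = 2 + 0 = 2$)
$- 148 p + J = \left(-148\right) \left(-134\right) + 2 = 19832 + 2 = 19834$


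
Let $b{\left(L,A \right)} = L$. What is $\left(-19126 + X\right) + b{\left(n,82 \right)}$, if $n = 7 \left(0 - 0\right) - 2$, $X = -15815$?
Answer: $-34943$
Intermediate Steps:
$n = -2$ ($n = 7 \left(0 + 0\right) - 2 = 7 \cdot 0 - 2 = 0 - 2 = -2$)
$\left(-19126 + X\right) + b{\left(n,82 \right)} = \left(-19126 - 15815\right) - 2 = -34941 - 2 = -34943$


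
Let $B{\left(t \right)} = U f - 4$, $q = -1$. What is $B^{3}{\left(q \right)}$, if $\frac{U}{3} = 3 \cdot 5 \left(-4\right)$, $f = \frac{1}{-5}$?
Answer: $32768$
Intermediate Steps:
$f = - \frac{1}{5} \approx -0.2$
$U = -180$ ($U = 3 \cdot 3 \cdot 5 \left(-4\right) = 3 \cdot 15 \left(-4\right) = 3 \left(-60\right) = -180$)
$B{\left(t \right)} = 32$ ($B{\left(t \right)} = \left(-180\right) \left(- \frac{1}{5}\right) - 4 = 36 - 4 = 32$)
$B^{3}{\left(q \right)} = 32^{3} = 32768$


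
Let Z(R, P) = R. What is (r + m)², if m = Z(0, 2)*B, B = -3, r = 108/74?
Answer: 2916/1369 ≈ 2.1300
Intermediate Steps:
r = 54/37 (r = 108*(1/74) = 54/37 ≈ 1.4595)
m = 0 (m = 0*(-3) = 0)
(r + m)² = (54/37 + 0)² = (54/37)² = 2916/1369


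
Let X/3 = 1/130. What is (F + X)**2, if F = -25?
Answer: 10543009/16900 ≈ 623.85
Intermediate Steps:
X = 3/130 ≈ 0.023077
(F + X)**2 = (-25 + 3/130)**2 = (-3247/130)**2 = 10543009/16900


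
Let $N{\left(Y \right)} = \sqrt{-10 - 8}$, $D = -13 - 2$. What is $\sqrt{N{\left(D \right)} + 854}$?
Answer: $\sqrt{854 + 3 i \sqrt{2}} \approx 29.223 + 0.07259 i$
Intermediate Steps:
$D = -15$
$N{\left(Y \right)} = 3 i \sqrt{2}$ ($N{\left(Y \right)} = \sqrt{-18} = 3 i \sqrt{2}$)
$\sqrt{N{\left(D \right)} + 854} = \sqrt{3 i \sqrt{2} + 854} = \sqrt{854 + 3 i \sqrt{2}}$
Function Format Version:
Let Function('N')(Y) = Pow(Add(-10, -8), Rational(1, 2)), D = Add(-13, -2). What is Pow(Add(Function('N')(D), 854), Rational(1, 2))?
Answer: Pow(Add(854, Mul(3, I, Pow(2, Rational(1, 2)))), Rational(1, 2)) ≈ Add(29.223, Mul(0.07259, I))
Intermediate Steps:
D = -15
Function('N')(Y) = Mul(3, I, Pow(2, Rational(1, 2))) (Function('N')(Y) = Pow(-18, Rational(1, 2)) = Mul(3, I, Pow(2, Rational(1, 2))))
Pow(Add(Function('N')(D), 854), Rational(1, 2)) = Pow(Add(Mul(3, I, Pow(2, Rational(1, 2))), 854), Rational(1, 2)) = Pow(Add(854, Mul(3, I, Pow(2, Rational(1, 2)))), Rational(1, 2))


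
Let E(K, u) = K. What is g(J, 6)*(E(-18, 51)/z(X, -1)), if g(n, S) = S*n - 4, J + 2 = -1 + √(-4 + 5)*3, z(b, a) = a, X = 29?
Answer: -72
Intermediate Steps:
J = 0 (J = -2 + (-1 + √(-4 + 5)*3) = -2 + (-1 + √1*3) = -2 + (-1 + 1*3) = -2 + (-1 + 3) = -2 + 2 = 0)
g(n, S) = -4 + S*n
g(J, 6)*(E(-18, 51)/z(X, -1)) = (-4 + 6*0)*(-18/(-1)) = (-4 + 0)*(-18*(-1)) = -4*18 = -72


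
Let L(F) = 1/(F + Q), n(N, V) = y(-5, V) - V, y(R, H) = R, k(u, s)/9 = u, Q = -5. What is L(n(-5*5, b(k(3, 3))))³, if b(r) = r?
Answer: -1/50653 ≈ -1.9742e-5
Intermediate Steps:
k(u, s) = 9*u
n(N, V) = -5 - V
L(F) = 1/(-5 + F) (L(F) = 1/(F - 5) = 1/(-5 + F))
L(n(-5*5, b(k(3, 3))))³ = (1/(-5 + (-5 - 9*3)))³ = (1/(-5 + (-5 - 1*27)))³ = (1/(-5 + (-5 - 27)))³ = (1/(-5 - 32))³ = (1/(-37))³ = (-1/37)³ = -1/50653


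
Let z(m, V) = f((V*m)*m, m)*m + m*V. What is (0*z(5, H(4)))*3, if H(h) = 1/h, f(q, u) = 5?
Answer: 0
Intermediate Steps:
z(m, V) = 5*m + V*m (z(m, V) = 5*m + m*V = 5*m + V*m)
(0*z(5, H(4)))*3 = (0*(5*(5 + 1/4)))*3 = (0*(5*(5 + ¼)))*3 = (0*(5*(21/4)))*3 = (0*(105/4))*3 = 0*3 = 0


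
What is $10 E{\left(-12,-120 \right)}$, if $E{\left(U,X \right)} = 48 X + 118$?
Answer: $-56420$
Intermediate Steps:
$E{\left(U,X \right)} = 118 + 48 X$
$10 E{\left(-12,-120 \right)} = 10 \left(118 + 48 \left(-120\right)\right) = 10 \left(118 - 5760\right) = 10 \left(-5642\right) = -56420$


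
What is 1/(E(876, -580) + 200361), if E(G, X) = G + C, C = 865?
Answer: 1/202102 ≈ 4.9480e-6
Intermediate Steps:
E(G, X) = 865 + G (E(G, X) = G + 865 = 865 + G)
1/(E(876, -580) + 200361) = 1/((865 + 876) + 200361) = 1/(1741 + 200361) = 1/202102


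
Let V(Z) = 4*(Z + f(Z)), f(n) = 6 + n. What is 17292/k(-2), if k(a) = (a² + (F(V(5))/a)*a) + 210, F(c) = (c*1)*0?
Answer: 8646/107 ≈ 80.804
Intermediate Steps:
V(Z) = 24 + 8*Z (V(Z) = 4*(Z + (6 + Z)) = 4*(6 + 2*Z) = 24 + 8*Z)
F(c) = 0 (F(c) = c*0 = 0)
k(a) = 210 + a² (k(a) = (a² + (0/a)*a) + 210 = (a² + 0*a) + 210 = (a² + 0) + 210 = a² + 210 = 210 + a²)
17292/k(-2) = 17292/(210 + (-2)²) = 17292/(210 + 4) = 17292/214 = 17292*(1/214) = 8646/107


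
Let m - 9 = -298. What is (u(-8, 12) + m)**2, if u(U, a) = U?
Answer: 88209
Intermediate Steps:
m = -289 (m = 9 - 298 = -289)
(u(-8, 12) + m)**2 = (-8 - 289)**2 = (-297)**2 = 88209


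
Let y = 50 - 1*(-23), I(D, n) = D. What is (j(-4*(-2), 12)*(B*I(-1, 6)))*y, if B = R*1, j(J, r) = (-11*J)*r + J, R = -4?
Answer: -306016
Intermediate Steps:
j(J, r) = J - 11*J*r (j(J, r) = -11*J*r + J = J - 11*J*r)
B = -4 (B = -4*1 = -4)
y = 73 (y = 50 + 23 = 73)
(j(-4*(-2), 12)*(B*I(-1, 6)))*y = (((-4*(-2))*(1 - 11*12))*(-4*(-1)))*73 = ((8*(1 - 132))*4)*73 = ((8*(-131))*4)*73 = -1048*4*73 = -4192*73 = -306016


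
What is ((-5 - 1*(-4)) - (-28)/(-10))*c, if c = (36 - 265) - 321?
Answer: 2090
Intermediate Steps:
c = -550 (c = -229 - 321 = -550)
((-5 - 1*(-4)) - (-28)/(-10))*c = ((-5 - 1*(-4)) - (-28)/(-10))*(-550) = ((-5 + 4) - (-28)*(-1)/10)*(-550) = (-1 - 1*14/5)*(-550) = (-1 - 14/5)*(-550) = -19/5*(-550) = 2090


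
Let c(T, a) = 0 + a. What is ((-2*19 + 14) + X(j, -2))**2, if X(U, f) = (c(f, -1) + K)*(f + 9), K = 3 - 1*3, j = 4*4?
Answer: 961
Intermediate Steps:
j = 16
K = 0 (K = 3 - 3 = 0)
c(T, a) = a
X(U, f) = -9 - f (X(U, f) = (-1 + 0)*(f + 9) = -(9 + f) = -9 - f)
((-2*19 + 14) + X(j, -2))**2 = ((-2*19 + 14) + (-9 - 1*(-2)))**2 = ((-38 + 14) + (-9 + 2))**2 = (-24 - 7)**2 = (-31)**2 = 961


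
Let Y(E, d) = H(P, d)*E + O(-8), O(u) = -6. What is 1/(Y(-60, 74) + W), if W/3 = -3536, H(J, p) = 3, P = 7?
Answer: -1/10794 ≈ -9.2644e-5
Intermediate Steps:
W = -10608 (W = 3*(-3536) = -10608)
Y(E, d) = -6 + 3*E (Y(E, d) = 3*E - 6 = -6 + 3*E)
1/(Y(-60, 74) + W) = 1/((-6 + 3*(-60)) - 10608) = 1/((-6 - 180) - 10608) = 1/(-186 - 10608) = 1/(-10794) = -1/10794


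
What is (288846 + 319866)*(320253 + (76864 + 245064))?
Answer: 390903280872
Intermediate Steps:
(288846 + 319866)*(320253 + (76864 + 245064)) = 608712*(320253 + 321928) = 608712*642181 = 390903280872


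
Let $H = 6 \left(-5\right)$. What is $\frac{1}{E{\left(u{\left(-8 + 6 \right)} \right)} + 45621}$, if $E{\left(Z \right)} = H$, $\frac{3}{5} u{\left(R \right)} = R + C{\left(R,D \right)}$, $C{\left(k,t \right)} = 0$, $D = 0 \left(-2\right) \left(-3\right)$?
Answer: $\frac{1}{45591} \approx 2.1934 \cdot 10^{-5}$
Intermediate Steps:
$H = -30$
$D = 0$ ($D = 0 \left(-3\right) = 0$)
$u{\left(R \right)} = \frac{5 R}{3}$ ($u{\left(R \right)} = \frac{5 \left(R + 0\right)}{3} = \frac{5 R}{3}$)
$E{\left(Z \right)} = -30$
$\frac{1}{E{\left(u{\left(-8 + 6 \right)} \right)} + 45621} = \frac{1}{-30 + 45621} = \frac{1}{45591}$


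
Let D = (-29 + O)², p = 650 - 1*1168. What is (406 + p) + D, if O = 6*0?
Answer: 729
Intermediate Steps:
p = -518 (p = 650 - 1168 = -518)
O = 0
D = 841 (D = (-29 + 0)² = (-29)² = 841)
(406 + p) + D = (406 - 518) + 841 = -112 + 841 = 729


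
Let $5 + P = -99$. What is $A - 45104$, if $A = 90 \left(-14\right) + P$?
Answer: $-46468$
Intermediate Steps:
$P = -104$ ($P = -5 - 99 = -104$)
$A = -1364$ ($A = 90 \left(-14\right) - 104 = -1260 - 104 = -1364$)
$A - 45104 = -1364 - 45104 = -46468$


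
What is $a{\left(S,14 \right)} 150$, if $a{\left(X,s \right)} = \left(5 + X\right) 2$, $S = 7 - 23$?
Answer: $-3300$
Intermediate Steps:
$S = -16$ ($S = 7 - 23 = -16$)
$a{\left(X,s \right)} = 10 + 2 X$
$a{\left(S,14 \right)} 150 = \left(10 + 2 \left(-16\right)\right) 150 = \left(10 - 32\right) 150 = \left(-22\right) 150 = -3300$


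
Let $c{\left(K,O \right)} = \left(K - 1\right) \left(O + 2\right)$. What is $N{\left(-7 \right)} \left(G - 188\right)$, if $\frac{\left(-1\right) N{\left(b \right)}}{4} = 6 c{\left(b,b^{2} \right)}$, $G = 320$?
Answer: $1292544$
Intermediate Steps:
$c{\left(K,O \right)} = \left(-1 + K\right) \left(2 + O\right)$
$N{\left(b \right)} = 48 - 48 b - 24 b^{3} + 24 b^{2}$ ($N{\left(b \right)} = - 4 \cdot 6 \left(-2 - b^{2} + 2 b + b b^{2}\right) = - 4 \cdot 6 \left(-2 - b^{2} + 2 b + b^{3}\right) = - 4 \cdot 6 \left(-2 + b^{3} - b^{2} + 2 b\right) = - 4 \left(-12 - 6 b^{2} + 6 b^{3} + 12 b\right) = 48 - 48 b - 24 b^{3} + 24 b^{2}$)
$N{\left(-7 \right)} \left(G - 188\right) = \left(48 - -336 - 24 \left(-7\right)^{3} + 24 \left(-7\right)^{2}\right) \left(320 - 188\right) = \left(48 + 336 - -8232 + 24 \cdot 49\right) 132 = \left(48 + 336 + 8232 + 1176\right) 132 = 9792 \cdot 132 = 1292544$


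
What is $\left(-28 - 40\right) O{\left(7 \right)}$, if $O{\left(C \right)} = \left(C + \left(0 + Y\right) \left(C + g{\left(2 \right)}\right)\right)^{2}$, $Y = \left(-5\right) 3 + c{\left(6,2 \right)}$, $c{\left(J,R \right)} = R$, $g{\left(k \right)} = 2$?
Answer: $-822800$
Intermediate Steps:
$Y = -13$ ($Y = \left(-5\right) 3 + 2 = -15 + 2 = -13$)
$O{\left(C \right)} = \left(-26 - 12 C\right)^{2}$ ($O{\left(C \right)} = \left(C + \left(0 - 13\right) \left(C + 2\right)\right)^{2} = \left(C - 13 \left(2 + C\right)\right)^{2} = \left(C - \left(26 + 13 C\right)\right)^{2} = \left(-26 - 12 C\right)^{2}$)
$\left(-28 - 40\right) O{\left(7 \right)} = \left(-28 - 40\right) 4 \left(13 + 6 \cdot 7\right)^{2} = - 68 \cdot 4 \left(13 + 42\right)^{2} = - 68 \cdot 4 \cdot 55^{2} = - 68 \cdot 4 \cdot 3025 = \left(-68\right) 12100 = -822800$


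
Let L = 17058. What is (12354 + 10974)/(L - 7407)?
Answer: 7776/3217 ≈ 2.4172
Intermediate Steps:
(12354 + 10974)/(L - 7407) = (12354 + 10974)/(17058 - 7407) = 23328/9651 = 23328*(1/9651) = 7776/3217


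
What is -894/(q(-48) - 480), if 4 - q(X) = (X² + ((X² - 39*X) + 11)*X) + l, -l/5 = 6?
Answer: -447/99113 ≈ -0.0045100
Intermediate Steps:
l = -30 (l = -5*6 = -30)
q(X) = 34 - X² - X*(11 + X² - 39*X) (q(X) = 4 - ((X² + ((X² - 39*X) + 11)*X) - 30) = 4 - ((X² + (11 + X² - 39*X)*X) - 30) = 4 - ((X² + X*(11 + X² - 39*X)) - 30) = 4 - (-30 + X² + X*(11 + X² - 39*X)) = 4 + (30 - X² - X*(11 + X² - 39*X)) = 34 - X² - X*(11 + X² - 39*X))
-894/(q(-48) - 480) = -894/((34 - 1*(-48)³ - 11*(-48) + 38*(-48)²) - 480) = -894/((34 - 1*(-110592) + 528 + 38*2304) - 480) = -894/((34 + 110592 + 528 + 87552) - 480) = -894/(198706 - 480) = -894/198226 = (1/198226)*(-894) = -447/99113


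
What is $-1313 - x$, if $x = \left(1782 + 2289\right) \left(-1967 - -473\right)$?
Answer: $6080761$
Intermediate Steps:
$x = -6082074$ ($x = 4071 \left(-1967 + \left(-735 + 1208\right)\right) = 4071 \left(-1967 + 473\right) = 4071 \left(-1494\right) = -6082074$)
$-1313 - x = -1313 - -6082074 = -1313 + 6082074 = 6080761$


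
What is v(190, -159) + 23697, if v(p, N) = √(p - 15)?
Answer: 23697 + 5*√7 ≈ 23710.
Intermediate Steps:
v(p, N) = √(-15 + p)
v(190, -159) + 23697 = √(-15 + 190) + 23697 = √175 + 23697 = 5*√7 + 23697 = 23697 + 5*√7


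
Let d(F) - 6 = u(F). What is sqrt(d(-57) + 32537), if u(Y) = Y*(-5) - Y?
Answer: sqrt(32885) ≈ 181.34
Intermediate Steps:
u(Y) = -6*Y (u(Y) = -5*Y - Y = -6*Y)
d(F) = 6 - 6*F
sqrt(d(-57) + 32537) = sqrt((6 - 6*(-57)) + 32537) = sqrt((6 + 342) + 32537) = sqrt(348 + 32537) = sqrt(32885)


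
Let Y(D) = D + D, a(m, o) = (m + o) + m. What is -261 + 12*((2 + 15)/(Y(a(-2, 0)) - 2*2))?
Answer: -278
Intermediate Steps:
a(m, o) = o + 2*m
Y(D) = 2*D
-261 + 12*((2 + 15)/(Y(a(-2, 0)) - 2*2)) = -261 + 12*((2 + 15)/(2*(0 + 2*(-2)) - 2*2)) = -261 + 12*(17/(2*(0 - 4) - 4)) = -261 + 12*(17/(2*(-4) - 4)) = -261 + 12*(17/(-8 - 4)) = -261 + 12*(17/(-12)) = -261 + 12*(17*(-1/12)) = -261 + 12*(-17/12) = -261 - 17 = -278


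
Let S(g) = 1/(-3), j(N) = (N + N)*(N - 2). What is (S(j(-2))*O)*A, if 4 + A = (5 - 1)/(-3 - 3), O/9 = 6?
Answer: 84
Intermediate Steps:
O = 54 (O = 9*6 = 54)
j(N) = 2*N*(-2 + N) (j(N) = (2*N)*(-2 + N) = 2*N*(-2 + N))
A = -14/3 (A = -4 + (5 - 1)/(-3 - 3) = -4 + 4/(-6) = -4 + 4*(-1/6) = -4 - 2/3 = -14/3 ≈ -4.6667)
S(g) = -1/3
(S(j(-2))*O)*A = -1/3*54*(-14/3) = -18*(-14/3) = 84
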